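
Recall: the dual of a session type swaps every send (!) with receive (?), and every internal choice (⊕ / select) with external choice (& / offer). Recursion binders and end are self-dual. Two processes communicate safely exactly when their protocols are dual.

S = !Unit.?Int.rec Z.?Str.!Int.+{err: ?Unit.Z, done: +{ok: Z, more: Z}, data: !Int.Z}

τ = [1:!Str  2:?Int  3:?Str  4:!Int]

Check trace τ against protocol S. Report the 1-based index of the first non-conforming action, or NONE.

[1] got !Str, protocol expects !Unit  ✗

1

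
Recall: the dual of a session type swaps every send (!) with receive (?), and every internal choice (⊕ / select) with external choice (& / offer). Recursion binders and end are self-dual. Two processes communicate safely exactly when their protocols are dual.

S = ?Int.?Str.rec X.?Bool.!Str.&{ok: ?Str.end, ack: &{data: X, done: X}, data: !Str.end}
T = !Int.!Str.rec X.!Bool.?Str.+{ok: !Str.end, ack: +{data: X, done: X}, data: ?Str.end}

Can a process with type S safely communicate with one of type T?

YES

?Int ‖ !Int  ✓
  ?Str ‖ !Str  ✓
    rec X ‖ rec X  ✓ (rec unchanged)
      ?Bool ‖ !Bool  ✓
        !Str ‖ ?Str  ✓
          &{ok,ack,data} ‖ +{ok,ack,data}  ✓ labels match
            • ok:
              ?Str ‖ !Str  ✓
                end ‖ end  ✓
            • ack:
              &{data,done} ‖ +{data,done}  ✓ labels match
                • data:
                  X ‖ X  ✓
                • done:
                  X ‖ X  ✓
            • data:
              !Str ‖ ?Str  ✓
                end ‖ end  ✓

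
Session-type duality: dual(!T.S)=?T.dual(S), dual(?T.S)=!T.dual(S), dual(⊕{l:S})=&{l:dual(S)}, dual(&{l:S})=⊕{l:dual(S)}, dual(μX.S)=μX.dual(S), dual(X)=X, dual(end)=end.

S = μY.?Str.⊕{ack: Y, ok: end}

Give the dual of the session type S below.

μY.!Str.&{ack: Y, ok: end}

μY = μY  (rec unchanged)
  ?Str = !Str
    ⊕{ack,ok} = &{ack,ok}  (⊕→&)
      [ack]
        Y ↦ Y
      [ok]
        end ↦ end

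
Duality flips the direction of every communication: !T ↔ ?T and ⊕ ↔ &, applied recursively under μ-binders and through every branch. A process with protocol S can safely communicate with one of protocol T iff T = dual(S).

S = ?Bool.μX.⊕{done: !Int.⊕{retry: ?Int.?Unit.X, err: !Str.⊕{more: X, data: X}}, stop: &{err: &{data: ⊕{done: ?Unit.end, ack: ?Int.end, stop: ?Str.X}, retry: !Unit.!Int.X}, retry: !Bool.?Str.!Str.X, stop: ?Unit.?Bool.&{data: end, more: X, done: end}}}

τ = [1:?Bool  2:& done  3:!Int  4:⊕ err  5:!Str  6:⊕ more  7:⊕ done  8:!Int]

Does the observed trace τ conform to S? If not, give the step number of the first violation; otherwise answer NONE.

2

step 1: ?Bool  ✓  now at μX.…
step 2: got & done, protocol expects ⊕ done or ⊕ stop  ✗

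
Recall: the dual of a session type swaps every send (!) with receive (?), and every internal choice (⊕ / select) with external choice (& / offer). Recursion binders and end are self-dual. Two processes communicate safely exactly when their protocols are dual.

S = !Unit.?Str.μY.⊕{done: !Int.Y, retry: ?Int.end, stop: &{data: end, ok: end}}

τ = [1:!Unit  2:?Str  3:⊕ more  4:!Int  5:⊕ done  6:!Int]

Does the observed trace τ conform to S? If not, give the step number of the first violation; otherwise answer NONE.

3

step 1: !Unit  ok  now at ?Str.μY.…
step 2: ?Str  ok  now at μY.…
step 3: got ⊕ more, protocol expects ⊕ done or ⊕ retry or ⊕ stop  ✗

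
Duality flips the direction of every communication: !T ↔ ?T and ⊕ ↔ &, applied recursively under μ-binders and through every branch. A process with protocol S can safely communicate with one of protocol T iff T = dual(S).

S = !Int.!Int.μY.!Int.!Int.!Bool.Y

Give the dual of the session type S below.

!Int → ?Int
  !Int → ?Int
    μY → μY  (μ self-dual)
      !Int → ?Int
        !Int → ?Int
          !Bool → ?Bool
            Y self-dual

?Int.?Int.μY.?Int.?Int.?Bool.Y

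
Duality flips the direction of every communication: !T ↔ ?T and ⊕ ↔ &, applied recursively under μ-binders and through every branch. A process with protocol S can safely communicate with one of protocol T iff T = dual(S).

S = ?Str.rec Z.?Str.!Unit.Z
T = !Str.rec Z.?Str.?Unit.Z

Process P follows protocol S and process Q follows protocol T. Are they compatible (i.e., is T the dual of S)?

?Str | !Str  ok
  rec Z | rec Z  ok (rec unchanged)
    ?Str | ?Str  ✗ same direction on both sides — not dual

NO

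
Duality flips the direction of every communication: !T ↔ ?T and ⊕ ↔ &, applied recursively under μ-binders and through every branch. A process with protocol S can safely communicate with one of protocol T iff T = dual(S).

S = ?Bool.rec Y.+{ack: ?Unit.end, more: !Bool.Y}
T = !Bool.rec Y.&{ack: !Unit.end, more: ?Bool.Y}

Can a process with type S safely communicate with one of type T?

YES

?Bool ‖ !Bool  match
  rec Y ‖ rec Y  match (μ self-dual)
    +{ack,more} ‖ &{ack,more}  match label sets agree
      [ack]
        ?Unit ‖ !Unit  match
          end ‖ end  match
      [more]
        !Bool ‖ ?Bool  match
          Y ‖ Y  match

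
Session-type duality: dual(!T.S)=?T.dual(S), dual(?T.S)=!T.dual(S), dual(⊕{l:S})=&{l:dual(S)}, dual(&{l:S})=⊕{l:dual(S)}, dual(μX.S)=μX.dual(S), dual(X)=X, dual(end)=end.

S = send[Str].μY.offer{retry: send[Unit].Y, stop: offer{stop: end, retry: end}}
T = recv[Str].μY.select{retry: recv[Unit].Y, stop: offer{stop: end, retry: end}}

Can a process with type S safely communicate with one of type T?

send[Str] ‖ recv[Str]  match
  μY ‖ μY  match (binder kept)
    offer{retry,stop} ‖ select{retry,stop}  match labels match
      • retry:
        send[Unit] ‖ recv[Unit]  match
          Y ‖ Y  match
      • stop:
        offer{stop,retry} ‖ offer{stop,retry}  ✗ choice polarity not flipped — not dual

NO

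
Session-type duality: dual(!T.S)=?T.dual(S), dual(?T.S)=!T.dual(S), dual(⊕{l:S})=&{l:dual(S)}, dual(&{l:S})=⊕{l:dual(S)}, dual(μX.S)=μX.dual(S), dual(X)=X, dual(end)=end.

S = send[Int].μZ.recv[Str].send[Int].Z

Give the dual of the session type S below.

send[Int] ↦ recv[Int]
  μZ ↦ μZ  (μ self-dual)
    recv[Str] ↦ send[Str]
      send[Int] ↦ recv[Int]
        dual(Z) = Z

recv[Int].μZ.send[Str].recv[Int].Z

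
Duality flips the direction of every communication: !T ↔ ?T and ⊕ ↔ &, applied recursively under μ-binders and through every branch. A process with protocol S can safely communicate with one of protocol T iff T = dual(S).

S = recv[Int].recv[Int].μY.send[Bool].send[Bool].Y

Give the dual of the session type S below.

send[Int].send[Int].μY.recv[Bool].recv[Bool].Y

recv[Int] → send[Int]
  recv[Int] → send[Int]
    μY → μY  (μ self-dual)
      send[Bool] → recv[Bool]
        send[Bool] → recv[Bool]
          dual(Y) = Y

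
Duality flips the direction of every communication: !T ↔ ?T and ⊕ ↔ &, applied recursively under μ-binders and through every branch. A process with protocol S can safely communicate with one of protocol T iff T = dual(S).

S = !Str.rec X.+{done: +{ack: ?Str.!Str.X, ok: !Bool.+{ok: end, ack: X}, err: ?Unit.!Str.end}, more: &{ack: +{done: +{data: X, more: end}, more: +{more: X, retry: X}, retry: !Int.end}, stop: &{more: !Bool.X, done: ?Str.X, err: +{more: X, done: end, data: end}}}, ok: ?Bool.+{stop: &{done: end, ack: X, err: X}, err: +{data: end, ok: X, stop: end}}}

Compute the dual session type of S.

?Str.rec X.&{done: &{ack: !Str.?Str.X, ok: ?Bool.&{ok: end, ack: X}, err: !Unit.?Str.end}, more: +{ack: &{done: &{data: X, more: end}, more: &{more: X, retry: X}, retry: ?Int.end}, stop: +{more: ?Bool.X, done: !Str.X, err: &{more: X, done: end, data: end}}}, ok: !Bool.&{stop: +{done: end, ack: X, err: X}, err: &{data: end, ok: X, stop: end}}}

!Str = ?Str
  rec X = rec X  (μ self-dual)
    +{done,more,ok} = &{done,more,ok}  (select→offer)
      • done:
        +{ack,ok,err} = &{ack,ok,err}  (select→offer)
          • ack:
            ?Str = !Str
              !Str = ?Str
                X self-dual
          • ok:
            !Bool = ?Bool
              +{ok,ack} = &{ok,ack}  (select→offer)
                • ok:
                  end self-dual
                • ack:
                  X self-dual
          • err:
            ?Unit = !Unit
              !Str = ?Str
                end self-dual
      • more:
        &{ack,stop} = +{ack,stop}  (&→⊕)
          • ack:
            +{done,more,retry} = &{done,more,retry}  (select→offer)
              • done:
                +{data,more} = &{data,more}  (select→offer)
                  • data:
                    X self-dual
                  • more:
                    end self-dual
              • more:
                +{more,retry} = &{more,retry}  (select→offer)
                  • more:
                    X self-dual
                  • retry:
                    X self-dual
              • retry:
                !Int = ?Int
                  end self-dual
          • stop:
            &{more,done,err} = +{more,done,err}  (&→⊕)
              • more:
                !Bool = ?Bool
                  X self-dual
              • done:
                ?Str = !Str
                  X self-dual
              • err:
                +{more,done,data} = &{more,done,data}  (select→offer)
                  • more:
                    X self-dual
                  • done:
                    end self-dual
                  • data:
                    end self-dual
      • ok:
        ?Bool = !Bool
          +{stop,err} = &{stop,err}  (select→offer)
            • stop:
              &{done,ack,err} = +{done,ack,err}  (&→⊕)
                • done:
                  end self-dual
                • ack:
                  X self-dual
                • err:
                  X self-dual
            • err:
              +{data,ok,stop} = &{data,ok,stop}  (select→offer)
                • data:
                  end self-dual
                • ok:
                  X self-dual
                • stop:
                  end self-dual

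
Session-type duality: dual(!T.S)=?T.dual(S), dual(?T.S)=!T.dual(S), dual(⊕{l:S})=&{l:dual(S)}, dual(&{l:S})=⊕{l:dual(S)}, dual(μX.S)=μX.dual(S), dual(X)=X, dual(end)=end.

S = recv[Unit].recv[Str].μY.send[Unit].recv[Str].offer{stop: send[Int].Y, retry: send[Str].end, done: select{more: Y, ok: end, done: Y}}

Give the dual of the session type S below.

recv[Unit] ↦ send[Unit]
  recv[Str] ↦ send[Str]
    μY ↦ μY  (rec unchanged)
      send[Unit] ↦ recv[Unit]
        recv[Str] ↦ send[Str]
          offer{stop,retry,done} ↦ select{stop,retry,done}  (offer→select)
            • stop:
              send[Int] ↦ recv[Int]
                Y self-dual
            • retry:
              send[Str] ↦ recv[Str]
                end self-dual
            • done:
              select{more,ok,done} ↦ offer{more,ok,done}  (⊕→&)
                • more:
                  Y self-dual
                • ok:
                  end self-dual
                • done:
                  Y self-dual

send[Unit].send[Str].μY.recv[Unit].send[Str].select{stop: recv[Int].Y, retry: recv[Str].end, done: offer{more: Y, ok: end, done: Y}}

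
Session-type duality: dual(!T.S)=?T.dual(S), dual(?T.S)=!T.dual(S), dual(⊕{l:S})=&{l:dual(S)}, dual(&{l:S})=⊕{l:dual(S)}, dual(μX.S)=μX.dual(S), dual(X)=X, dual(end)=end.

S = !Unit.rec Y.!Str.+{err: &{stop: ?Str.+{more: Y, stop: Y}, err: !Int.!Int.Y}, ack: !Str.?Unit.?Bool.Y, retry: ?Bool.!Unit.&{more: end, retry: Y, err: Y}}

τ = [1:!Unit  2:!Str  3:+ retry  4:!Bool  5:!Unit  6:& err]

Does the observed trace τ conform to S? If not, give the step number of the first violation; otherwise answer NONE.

step 1: !Unit  match  state: rec Y.…
step 2: !Str  match  state: +{err: &{stop: ?Str.+{more: rec Y.…, stop: rec Y.…}, err: !Int.!Int.rec Y.…}, ack: !Str.?Unit.?Bool.rec Y.…, retry: ?Bool.!Unit.&{more: end, retry: rec Y.…, err: rec Y.…}}
step 3: + retry  match  state: ?Bool.!Unit.&{more: end, retry: rec Y.…, err: rec Y.…}
step 4: got !Bool, protocol expects ?Bool  ✗

4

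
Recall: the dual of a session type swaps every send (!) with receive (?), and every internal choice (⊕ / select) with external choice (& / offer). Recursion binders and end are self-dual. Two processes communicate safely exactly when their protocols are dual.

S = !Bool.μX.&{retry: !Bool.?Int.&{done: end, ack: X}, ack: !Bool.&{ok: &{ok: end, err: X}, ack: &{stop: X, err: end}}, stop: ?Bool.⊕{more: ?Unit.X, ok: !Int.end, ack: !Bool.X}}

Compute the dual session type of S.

?Bool.μX.⊕{retry: ?Bool.!Int.⊕{done: end, ack: X}, ack: ?Bool.⊕{ok: ⊕{ok: end, err: X}, ack: ⊕{stop: X, err: end}}, stop: !Bool.&{more: !Unit.X, ok: ?Int.end, ack: ?Bool.X}}

!Bool ↦ ?Bool
  μX ↦ μX  (binder kept)
    &{retry,ack,stop} ↦ ⊕{retry,ack,stop}  (&→⊕)
      [retry]
        !Bool ↦ ?Bool
          ?Int ↦ !Int
            &{done,ack} ↦ ⊕{done,ack}  (&→⊕)
              [done]
                dual(end) = end
              [ack]
                dual(X) = X
      [ack]
        !Bool ↦ ?Bool
          &{ok,ack} ↦ ⊕{ok,ack}  (&→⊕)
            [ok]
              &{ok,err} ↦ ⊕{ok,err}  (&→⊕)
                [ok]
                  dual(end) = end
                [err]
                  dual(X) = X
            [ack]
              &{stop,err} ↦ ⊕{stop,err}  (&→⊕)
                [stop]
                  dual(X) = X
                [err]
                  dual(end) = end
      [stop]
        ?Bool ↦ !Bool
          ⊕{more,ok,ack} ↦ &{more,ok,ack}  (⊕→&)
            [more]
              ?Unit ↦ !Unit
                dual(X) = X
            [ok]
              !Int ↦ ?Int
                dual(end) = end
            [ack]
              !Bool ↦ ?Bool
                dual(X) = X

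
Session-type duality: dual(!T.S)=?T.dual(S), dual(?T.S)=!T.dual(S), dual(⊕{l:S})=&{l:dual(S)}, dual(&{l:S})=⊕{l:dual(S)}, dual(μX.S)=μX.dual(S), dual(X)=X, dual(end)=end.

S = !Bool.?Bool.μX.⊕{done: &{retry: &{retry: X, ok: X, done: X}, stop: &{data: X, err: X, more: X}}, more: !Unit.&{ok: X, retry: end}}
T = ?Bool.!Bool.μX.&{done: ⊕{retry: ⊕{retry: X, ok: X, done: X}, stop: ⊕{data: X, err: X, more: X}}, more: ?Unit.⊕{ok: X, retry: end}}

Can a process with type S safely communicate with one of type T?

!Bool | ?Bool  ok
  ?Bool | !Bool  ok
    μX | μX  ok (binder kept)
      ⊕{done,more} | &{done,more}  ok labels match
        case done:
          &{retry,stop} | ⊕{retry,stop}  ok labels match
            case retry:
              &{retry,ok,done} | ⊕{retry,ok,done}  ok labels match
                case retry:
                  X | X  ok
                case ok:
                  X | X  ok
                case done:
                  X | X  ok
            case stop:
              &{data,err,more} | ⊕{data,err,more}  ok labels match
                case data:
                  X | X  ok
                case err:
                  X | X  ok
                case more:
                  X | X  ok
        case more:
          !Unit | ?Unit  ok
            &{ok,retry} | ⊕{ok,retry}  ok labels match
              case ok:
                X | X  ok
              case retry:
                end | end  ok

YES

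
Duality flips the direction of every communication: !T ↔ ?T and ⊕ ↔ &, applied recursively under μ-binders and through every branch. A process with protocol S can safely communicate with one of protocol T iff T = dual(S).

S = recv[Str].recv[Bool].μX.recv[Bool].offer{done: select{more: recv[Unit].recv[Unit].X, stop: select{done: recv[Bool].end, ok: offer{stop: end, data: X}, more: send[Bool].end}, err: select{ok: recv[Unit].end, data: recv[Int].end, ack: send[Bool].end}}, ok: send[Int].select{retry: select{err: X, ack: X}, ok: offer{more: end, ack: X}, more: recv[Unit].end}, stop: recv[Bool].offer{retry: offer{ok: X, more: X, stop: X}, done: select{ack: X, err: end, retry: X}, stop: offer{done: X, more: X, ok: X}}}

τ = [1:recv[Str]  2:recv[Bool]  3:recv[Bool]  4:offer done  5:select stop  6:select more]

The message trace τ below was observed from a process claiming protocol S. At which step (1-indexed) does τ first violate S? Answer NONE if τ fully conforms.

NONE

step 1: recv[Str]  ✓  residual = recv[Bool].μX.…
step 2: recv[Bool]  ✓  residual = μX.…
step 3: recv[Bool]  ✓  residual = offer{done: select{more: recv[Unit].recv[Unit].μX.…, stop: select{done: recv[Bool].end, ok: offer{stop: end, data: μX.…}, more: send[Bool].end}, err: select{ok: recv[Unit].end, data: recv[Int].end, ack: send[Bool].end}}, ok: send[Int].select{retry: select{err: μX.…, ack: μX.…}, ok: offer{more: end, ack: μX.…}, more: recv[Unit].end}, stop: recv[Bool].offer{retry: offer{ok: μX.…, more: μX.…, stop: μX.…}, done: select{ack: μX.…, err: end, retry: μX.…}, stop: offer{done: μX.…, more: μX.…, ok: μX.…}}}
step 4: offer done  ✓  residual = select{more: recv[Unit].recv[Unit].μX.…, stop: select{done: recv[Bool].end, ok: offer{stop: end, data: μX.…}, more: send[Bool].end}, err: select{ok: recv[Unit].end, data: recv[Int].end, ack: send[Bool].end}}
step 5: select stop  ✓  residual = select{done: recv[Bool].end, ok: offer{stop: end, data: μX.…}, more: send[Bool].end}
step 6: select more  ✓  residual = send[Bool].end
τ conforms to S (length 6)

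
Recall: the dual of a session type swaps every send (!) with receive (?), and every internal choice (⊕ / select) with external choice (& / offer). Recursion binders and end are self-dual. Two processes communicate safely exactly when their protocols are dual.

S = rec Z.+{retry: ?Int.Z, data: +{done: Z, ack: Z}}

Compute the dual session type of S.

rec Z = rec Z  (rec unchanged)
  +{retry,data} = &{retry,data}  (select→offer)
    • retry:
      ?Int = !Int
        Z self-dual
    • data:
      +{done,ack} = &{done,ack}  (select→offer)
        • done:
          Z self-dual
        • ack:
          Z self-dual

rec Z.&{retry: !Int.Z, data: &{done: Z, ack: Z}}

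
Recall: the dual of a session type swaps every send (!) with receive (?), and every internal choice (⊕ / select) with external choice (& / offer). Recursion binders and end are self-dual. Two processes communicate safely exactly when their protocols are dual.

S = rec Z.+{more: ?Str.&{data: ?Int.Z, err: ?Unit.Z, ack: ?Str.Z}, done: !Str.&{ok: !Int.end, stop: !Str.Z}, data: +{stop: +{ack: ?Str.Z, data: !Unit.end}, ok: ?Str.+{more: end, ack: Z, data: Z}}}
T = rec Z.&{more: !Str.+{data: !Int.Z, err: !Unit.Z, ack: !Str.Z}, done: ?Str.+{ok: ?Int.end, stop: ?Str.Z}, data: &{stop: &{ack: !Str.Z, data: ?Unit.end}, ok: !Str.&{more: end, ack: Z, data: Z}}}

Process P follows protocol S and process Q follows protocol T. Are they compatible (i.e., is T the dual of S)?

rec Z | rec Z  ✓ (rec unchanged)
  +{more,done,data} | &{more,done,data}  ✓ labels match
    • more:
      ?Str | !Str  ✓
        &{data,err,ack} | +{data,err,ack}  ✓ labels match
          • data:
            ?Int | !Int  ✓
              Z | Z  ✓
          • err:
            ?Unit | !Unit  ✓
              Z | Z  ✓
          • ack:
            ?Str | !Str  ✓
              Z | Z  ✓
    • done:
      !Str | ?Str  ✓
        &{ok,stop} | +{ok,stop}  ✓ labels match
          • ok:
            !Int | ?Int  ✓
              end | end  ✓
          • stop:
            !Str | ?Str  ✓
              Z | Z  ✓
    • data:
      +{stop,ok} | &{stop,ok}  ✓ labels match
        • stop:
          +{ack,data} | &{ack,data}  ✓ labels match
            • ack:
              ?Str | !Str  ✓
                Z | Z  ✓
            • data:
              !Unit | ?Unit  ✓
                end | end  ✓
        • ok:
          ?Str | !Str  ✓
            +{more,ack,data} | &{more,ack,data}  ✓ labels match
              • more:
                end | end  ✓
              • ack:
                Z | Z  ✓
              • data:
                Z | Z  ✓

YES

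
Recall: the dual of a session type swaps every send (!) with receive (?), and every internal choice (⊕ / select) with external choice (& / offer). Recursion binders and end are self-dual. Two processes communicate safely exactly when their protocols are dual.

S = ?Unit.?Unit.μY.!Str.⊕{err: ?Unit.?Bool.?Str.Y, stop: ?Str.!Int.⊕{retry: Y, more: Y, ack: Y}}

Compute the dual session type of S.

!Unit.!Unit.μY.?Str.&{err: !Unit.!Bool.!Str.Y, stop: !Str.?Int.&{retry: Y, more: Y, ack: Y}}

?Unit ↦ !Unit
  ?Unit ↦ !Unit
    μY ↦ μY  (rec unchanged)
      !Str ↦ ?Str
        ⊕{err,stop} ↦ &{err,stop}  (⊕→&)
          • err:
            ?Unit ↦ !Unit
              ?Bool ↦ !Bool
                ?Str ↦ !Str
                  Y self-dual
          • stop:
            ?Str ↦ !Str
              !Int ↦ ?Int
                ⊕{retry,more,ack} ↦ &{retry,more,ack}  (⊕→&)
                  • retry:
                    Y self-dual
                  • more:
                    Y self-dual
                  • ack:
                    Y self-dual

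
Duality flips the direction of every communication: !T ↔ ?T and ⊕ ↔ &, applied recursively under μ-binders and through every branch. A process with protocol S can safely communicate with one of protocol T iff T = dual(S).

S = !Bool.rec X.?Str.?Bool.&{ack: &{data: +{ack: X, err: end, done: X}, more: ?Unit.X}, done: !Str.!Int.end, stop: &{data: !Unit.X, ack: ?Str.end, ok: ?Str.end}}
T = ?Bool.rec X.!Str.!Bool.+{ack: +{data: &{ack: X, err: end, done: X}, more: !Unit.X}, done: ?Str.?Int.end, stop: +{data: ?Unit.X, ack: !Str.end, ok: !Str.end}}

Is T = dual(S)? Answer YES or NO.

!Bool ‖ ?Bool  ok
  rec X ‖ rec X  ok (μ self-dual)
    ?Str ‖ !Str  ok
      ?Bool ‖ !Bool  ok
        &{ack,done,stop} ‖ +{ack,done,stop}  ok labels match
          [ack]
            &{data,more} ‖ +{data,more}  ok labels match
              [data]
                +{ack,err,done} ‖ &{ack,err,done}  ok labels match
                  [ack]
                    X ‖ X  ok
                  [err]
                    end ‖ end  ok
                  [done]
                    X ‖ X  ok
              [more]
                ?Unit ‖ !Unit  ok
                  X ‖ X  ok
          [done]
            !Str ‖ ?Str  ok
              !Int ‖ ?Int  ok
                end ‖ end  ok
          [stop]
            &{data,ack,ok} ‖ +{data,ack,ok}  ok labels match
              [data]
                !Unit ‖ ?Unit  ok
                  X ‖ X  ok
              [ack]
                ?Str ‖ !Str  ok
                  end ‖ end  ok
              [ok]
                ?Str ‖ !Str  ok
                  end ‖ end  ok

YES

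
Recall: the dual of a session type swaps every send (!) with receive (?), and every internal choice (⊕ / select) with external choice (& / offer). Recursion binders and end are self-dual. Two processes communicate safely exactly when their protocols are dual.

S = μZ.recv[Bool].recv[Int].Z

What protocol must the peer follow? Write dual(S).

μZ ↦ μZ  (rec unchanged)
  recv[Bool] ↦ send[Bool]
    recv[Int] ↦ send[Int]
      Z ↦ Z

μZ.send[Bool].send[Int].Z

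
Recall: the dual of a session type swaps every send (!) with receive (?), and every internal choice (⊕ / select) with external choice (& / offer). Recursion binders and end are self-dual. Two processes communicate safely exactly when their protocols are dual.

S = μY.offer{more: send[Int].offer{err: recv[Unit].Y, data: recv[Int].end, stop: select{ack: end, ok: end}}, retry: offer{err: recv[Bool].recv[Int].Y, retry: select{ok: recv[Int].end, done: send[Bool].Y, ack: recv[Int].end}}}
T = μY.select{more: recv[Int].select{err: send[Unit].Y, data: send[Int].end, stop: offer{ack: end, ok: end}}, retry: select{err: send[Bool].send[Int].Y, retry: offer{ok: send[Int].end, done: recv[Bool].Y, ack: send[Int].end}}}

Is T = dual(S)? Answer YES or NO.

YES

μY vs μY  ok (binder kept)
  offer{more,retry} vs select{more,retry}  ok labels match
    case more:
      send[Int] vs recv[Int]  ok
        offer{err,data,stop} vs select{err,data,stop}  ok labels match
          case err:
            recv[Unit] vs send[Unit]  ok
              Y vs Y  ok
          case data:
            recv[Int] vs send[Int]  ok
              end vs end  ok
          case stop:
            select{ack,ok} vs offer{ack,ok}  ok labels match
              case ack:
                end vs end  ok
              case ok:
                end vs end  ok
    case retry:
      offer{err,retry} vs select{err,retry}  ok labels match
        case err:
          recv[Bool] vs send[Bool]  ok
            recv[Int] vs send[Int]  ok
              Y vs Y  ok
        case retry:
          select{ok,done,ack} vs offer{ok,done,ack}  ok labels match
            case ok:
              recv[Int] vs send[Int]  ok
                end vs end  ok
            case done:
              send[Bool] vs recv[Bool]  ok
                Y vs Y  ok
            case ack:
              recv[Int] vs send[Int]  ok
                end vs end  ok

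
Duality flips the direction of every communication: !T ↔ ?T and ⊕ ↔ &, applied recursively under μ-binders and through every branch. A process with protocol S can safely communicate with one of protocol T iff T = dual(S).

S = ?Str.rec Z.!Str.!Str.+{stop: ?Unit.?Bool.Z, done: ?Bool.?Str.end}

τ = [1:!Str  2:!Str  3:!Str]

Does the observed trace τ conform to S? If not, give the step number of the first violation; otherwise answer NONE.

@1 got !Str, protocol expects ?Str  ✗

1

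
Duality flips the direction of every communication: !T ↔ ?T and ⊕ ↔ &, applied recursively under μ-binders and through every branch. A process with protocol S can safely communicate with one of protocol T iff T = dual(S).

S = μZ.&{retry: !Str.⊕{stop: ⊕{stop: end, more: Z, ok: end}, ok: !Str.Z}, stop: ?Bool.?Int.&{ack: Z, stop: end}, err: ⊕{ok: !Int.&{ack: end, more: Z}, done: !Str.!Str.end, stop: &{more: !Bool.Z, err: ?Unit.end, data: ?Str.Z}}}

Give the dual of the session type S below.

μZ ↦ μZ  (binder kept)
  &{retry,stop,err} ↦ ⊕{retry,stop,err}  (&→⊕)
    case retry:
      !Str ↦ ?Str
        ⊕{stop,ok} ↦ &{stop,ok}  (internal→external)
          case stop:
            ⊕{stop,more,ok} ↦ &{stop,more,ok}  (internal→external)
              case stop:
                end self-dual
              case more:
                Z self-dual
              case ok:
                end self-dual
          case ok:
            !Str ↦ ?Str
              Z self-dual
    case stop:
      ?Bool ↦ !Bool
        ?Int ↦ !Int
          &{ack,stop} ↦ ⊕{ack,stop}  (&→⊕)
            case ack:
              Z self-dual
            case stop:
              end self-dual
    case err:
      ⊕{ok,done,stop} ↦ &{ok,done,stop}  (internal→external)
        case ok:
          !Int ↦ ?Int
            &{ack,more} ↦ ⊕{ack,more}  (&→⊕)
              case ack:
                end self-dual
              case more:
                Z self-dual
        case done:
          !Str ↦ ?Str
            !Str ↦ ?Str
              end self-dual
        case stop:
          &{more,err,data} ↦ ⊕{more,err,data}  (&→⊕)
            case more:
              !Bool ↦ ?Bool
                Z self-dual
            case err:
              ?Unit ↦ !Unit
                end self-dual
            case data:
              ?Str ↦ !Str
                Z self-dual

μZ.⊕{retry: ?Str.&{stop: &{stop: end, more: Z, ok: end}, ok: ?Str.Z}, stop: !Bool.!Int.⊕{ack: Z, stop: end}, err: &{ok: ?Int.⊕{ack: end, more: Z}, done: ?Str.?Str.end, stop: ⊕{more: ?Bool.Z, err: !Unit.end, data: !Str.Z}}}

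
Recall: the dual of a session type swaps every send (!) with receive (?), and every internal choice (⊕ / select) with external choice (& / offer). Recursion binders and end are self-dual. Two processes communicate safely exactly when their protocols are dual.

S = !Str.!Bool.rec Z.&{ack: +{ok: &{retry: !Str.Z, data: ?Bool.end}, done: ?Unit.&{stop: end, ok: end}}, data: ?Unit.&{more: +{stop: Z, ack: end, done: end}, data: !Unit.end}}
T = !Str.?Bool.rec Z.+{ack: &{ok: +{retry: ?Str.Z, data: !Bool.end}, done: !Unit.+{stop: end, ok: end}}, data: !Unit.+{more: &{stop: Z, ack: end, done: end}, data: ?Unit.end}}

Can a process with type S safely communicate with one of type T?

!Str | !Str  ✗ same direction on both sides — not dual

NO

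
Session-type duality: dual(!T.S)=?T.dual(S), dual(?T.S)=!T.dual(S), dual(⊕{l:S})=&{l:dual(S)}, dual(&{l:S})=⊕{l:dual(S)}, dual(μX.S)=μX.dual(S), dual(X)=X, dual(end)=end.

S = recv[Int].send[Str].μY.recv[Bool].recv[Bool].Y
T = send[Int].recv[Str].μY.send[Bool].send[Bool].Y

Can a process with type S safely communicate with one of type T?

YES

recv[Int] ‖ send[Int]  ✓
  send[Str] ‖ recv[Str]  ✓
    μY ‖ μY  ✓ (rec unchanged)
      recv[Bool] ‖ send[Bool]  ✓
        recv[Bool] ‖ send[Bool]  ✓
          Y ‖ Y  ✓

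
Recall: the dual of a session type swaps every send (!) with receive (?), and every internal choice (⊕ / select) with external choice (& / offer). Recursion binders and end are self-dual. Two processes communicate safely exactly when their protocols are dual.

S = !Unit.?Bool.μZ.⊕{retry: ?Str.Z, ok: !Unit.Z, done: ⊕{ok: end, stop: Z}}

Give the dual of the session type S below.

?Unit.!Bool.μZ.&{retry: !Str.Z, ok: ?Unit.Z, done: &{ok: end, stop: Z}}

!Unit → ?Unit
  ?Bool → !Bool
    μZ → μZ  (rec unchanged)
      ⊕{retry,ok,done} → &{retry,ok,done}  (internal→external)
        case retry:
          ?Str → !Str
            Z ↦ Z
        case ok:
          !Unit → ?Unit
            Z ↦ Z
        case done:
          ⊕{ok,stop} → &{ok,stop}  (internal→external)
            case ok:
              end ↦ end
            case stop:
              Z ↦ Z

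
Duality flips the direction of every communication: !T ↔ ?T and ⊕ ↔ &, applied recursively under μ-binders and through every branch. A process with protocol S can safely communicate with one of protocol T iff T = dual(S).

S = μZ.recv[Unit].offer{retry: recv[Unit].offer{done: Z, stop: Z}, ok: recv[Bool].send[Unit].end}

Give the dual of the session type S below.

μZ.send[Unit].select{retry: send[Unit].select{done: Z, stop: Z}, ok: send[Bool].recv[Unit].end}

μZ = μZ  (rec unchanged)
  recv[Unit] = send[Unit]
    offer{retry,ok} = select{retry,ok}  (external→internal)
      [retry]
        recv[Unit] = send[Unit]
          offer{done,stop} = select{done,stop}  (external→internal)
            [done]
              Z self-dual
            [stop]
              Z self-dual
      [ok]
        recv[Bool] = send[Bool]
          send[Unit] = recv[Unit]
            end self-dual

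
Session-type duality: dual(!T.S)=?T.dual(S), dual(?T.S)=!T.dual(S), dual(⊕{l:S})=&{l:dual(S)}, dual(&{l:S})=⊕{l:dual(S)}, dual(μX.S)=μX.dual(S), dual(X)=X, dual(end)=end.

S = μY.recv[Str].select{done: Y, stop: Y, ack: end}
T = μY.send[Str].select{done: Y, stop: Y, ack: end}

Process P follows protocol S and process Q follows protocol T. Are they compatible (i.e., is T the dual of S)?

μY ‖ μY  match (binder kept)
  recv[Str] ‖ send[Str]  match
    select{done,stop,ack} ‖ select{done,stop,ack}  ✗ choice polarity not flipped — not dual

NO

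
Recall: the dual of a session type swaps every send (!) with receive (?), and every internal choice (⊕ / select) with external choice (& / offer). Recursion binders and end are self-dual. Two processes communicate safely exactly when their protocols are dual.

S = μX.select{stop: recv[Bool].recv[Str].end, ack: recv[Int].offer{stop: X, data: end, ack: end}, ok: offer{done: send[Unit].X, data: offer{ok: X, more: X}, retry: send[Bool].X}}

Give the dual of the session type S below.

μX.offer{stop: send[Bool].send[Str].end, ack: send[Int].select{stop: X, data: end, ack: end}, ok: select{done: recv[Unit].X, data: select{ok: X, more: X}, retry: recv[Bool].X}}

μX → μX  (μ self-dual)
  select{stop,ack,ok} → offer{stop,ack,ok}  (internal→external)
    case stop:
      recv[Bool] → send[Bool]
        recv[Str] → send[Str]
          end ↦ end
    case ack:
      recv[Int] → send[Int]
        offer{stop,data,ack} → select{stop,data,ack}  (&→⊕)
          case stop:
            X ↦ X
          case data:
            end ↦ end
          case ack:
            end ↦ end
    case ok:
      offer{done,data,retry} → select{done,data,retry}  (&→⊕)
        case done:
          send[Unit] → recv[Unit]
            X ↦ X
        case data:
          offer{ok,more} → select{ok,more}  (&→⊕)
            case ok:
              X ↦ X
            case more:
              X ↦ X
        case retry:
          send[Bool] → recv[Bool]
            X ↦ X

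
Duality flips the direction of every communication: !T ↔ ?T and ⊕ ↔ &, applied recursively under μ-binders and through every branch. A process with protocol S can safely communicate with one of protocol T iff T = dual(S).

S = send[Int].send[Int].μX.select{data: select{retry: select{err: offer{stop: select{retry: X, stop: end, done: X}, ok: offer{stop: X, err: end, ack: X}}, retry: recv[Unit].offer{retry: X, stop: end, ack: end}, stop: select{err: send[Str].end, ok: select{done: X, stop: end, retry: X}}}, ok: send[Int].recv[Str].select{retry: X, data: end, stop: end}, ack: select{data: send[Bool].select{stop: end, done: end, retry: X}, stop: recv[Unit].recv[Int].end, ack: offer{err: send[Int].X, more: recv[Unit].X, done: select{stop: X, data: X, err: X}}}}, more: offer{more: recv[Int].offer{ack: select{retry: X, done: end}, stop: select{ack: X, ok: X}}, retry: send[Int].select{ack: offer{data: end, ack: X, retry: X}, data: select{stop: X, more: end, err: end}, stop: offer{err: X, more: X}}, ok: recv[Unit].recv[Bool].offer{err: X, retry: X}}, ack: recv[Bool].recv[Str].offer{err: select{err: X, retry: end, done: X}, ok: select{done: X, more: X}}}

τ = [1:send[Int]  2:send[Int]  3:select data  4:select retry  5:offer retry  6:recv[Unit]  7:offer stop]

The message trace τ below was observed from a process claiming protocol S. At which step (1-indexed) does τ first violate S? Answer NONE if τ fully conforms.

step 1: send[Int]  match  cont: send[Int].μX.…
step 2: send[Int]  match  cont: μX.…
step 3: select data  match  cont: select{retry: select{err: offer{stop: select{retry: μX.…, stop: end, done: μX.…}, ok: offer{stop: μX.…, err: end, ack: μX.…}}, retry: recv[Unit].offer{retry: μX.…, stop: end, ack: end}, stop: select{err: send[Str].end, ok: select{done: μX.…, stop: end, retry: μX.…}}}, ok: send[Int].recv[Str].select{retry: μX.…, data: end, stop: end}, ack: select{data: send[Bool].select{stop: end, done: end, retry: μX.…}, stop: recv[Unit].recv[Int].end, ack: offer{err: send[Int].μX.…, more: recv[Unit].μX.…, done: select{stop: μX.…, data: μX.…, err: μX.…}}}}
step 4: select retry  match  cont: select{err: offer{stop: select{retry: μX.…, stop: end, done: μX.…}, ok: offer{stop: μX.…, err: end, ack: μX.…}}, retry: recv[Unit].offer{retry: μX.…, stop: end, ack: end}, stop: select{err: send[Str].end, ok: select{done: μX.…, stop: end, retry: μX.…}}}
step 5: got offer retry, protocol expects select err or select retry or select stop  ✗

5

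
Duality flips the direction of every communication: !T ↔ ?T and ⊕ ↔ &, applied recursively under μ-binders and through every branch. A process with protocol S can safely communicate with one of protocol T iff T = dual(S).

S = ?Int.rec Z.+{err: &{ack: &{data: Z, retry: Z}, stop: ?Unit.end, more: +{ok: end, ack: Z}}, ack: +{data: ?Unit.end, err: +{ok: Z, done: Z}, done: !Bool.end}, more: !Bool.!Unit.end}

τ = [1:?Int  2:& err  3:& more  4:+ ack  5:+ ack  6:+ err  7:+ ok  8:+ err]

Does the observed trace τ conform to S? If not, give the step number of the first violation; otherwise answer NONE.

2

@1 ?Int  ok  residual = rec Z.…
@2 got & err, protocol expects + err or + ack or + more  ✗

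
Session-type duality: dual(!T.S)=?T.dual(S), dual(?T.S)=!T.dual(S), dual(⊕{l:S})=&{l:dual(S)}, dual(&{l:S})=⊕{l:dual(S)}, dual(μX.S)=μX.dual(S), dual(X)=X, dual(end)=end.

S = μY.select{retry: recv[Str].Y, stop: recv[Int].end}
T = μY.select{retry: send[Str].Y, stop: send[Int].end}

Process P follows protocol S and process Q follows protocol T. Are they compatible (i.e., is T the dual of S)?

NO

μY vs μY  match (μ self-dual)
  select{retry,stop} vs select{retry,stop}  ✗ choice polarity not flipped — not dual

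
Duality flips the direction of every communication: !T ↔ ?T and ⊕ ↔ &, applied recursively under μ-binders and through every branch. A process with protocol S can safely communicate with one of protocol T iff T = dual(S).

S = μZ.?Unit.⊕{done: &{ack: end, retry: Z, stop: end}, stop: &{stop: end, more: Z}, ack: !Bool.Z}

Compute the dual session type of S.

μZ → μZ  (binder kept)
  ?Unit → !Unit
    ⊕{done,stop,ack} → &{done,stop,ack}  (select→offer)
      [done]
        &{ack,retry,stop} → ⊕{ack,retry,stop}  (external→internal)
          [ack]
            end self-dual
          [retry]
            Z self-dual
          [stop]
            end self-dual
      [stop]
        &{stop,more} → ⊕{stop,more}  (external→internal)
          [stop]
            end self-dual
          [more]
            Z self-dual
      [ack]
        !Bool → ?Bool
          Z self-dual

μZ.!Unit.&{done: ⊕{ack: end, retry: Z, stop: end}, stop: ⊕{stop: end, more: Z}, ack: ?Bool.Z}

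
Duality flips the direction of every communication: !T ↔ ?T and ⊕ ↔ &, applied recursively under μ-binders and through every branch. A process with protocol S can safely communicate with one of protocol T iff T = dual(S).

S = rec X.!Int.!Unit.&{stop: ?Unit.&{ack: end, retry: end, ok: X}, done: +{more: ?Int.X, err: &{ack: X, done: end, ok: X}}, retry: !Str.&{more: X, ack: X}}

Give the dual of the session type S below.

rec X → rec X  (rec unchanged)
  !Int → ?Int
    !Unit → ?Unit
      &{stop,done,retry} → +{stop,done,retry}  (external→internal)
        • stop:
          ?Unit → !Unit
            &{ack,retry,ok} → +{ack,retry,ok}  (external→internal)
              • ack:
                end ↦ end
              • retry:
                end ↦ end
              • ok:
                X ↦ X
        • done:
          +{more,err} → &{more,err}  (internal→external)
            • more:
              ?Int → !Int
                X ↦ X
            • err:
              &{ack,done,ok} → +{ack,done,ok}  (external→internal)
                • ack:
                  X ↦ X
                • done:
                  end ↦ end
                • ok:
                  X ↦ X
        • retry:
          !Str → ?Str
            &{more,ack} → +{more,ack}  (external→internal)
              • more:
                X ↦ X
              • ack:
                X ↦ X

rec X.?Int.?Unit.+{stop: !Unit.+{ack: end, retry: end, ok: X}, done: &{more: !Int.X, err: +{ack: X, done: end, ok: X}}, retry: ?Str.+{more: X, ack: X}}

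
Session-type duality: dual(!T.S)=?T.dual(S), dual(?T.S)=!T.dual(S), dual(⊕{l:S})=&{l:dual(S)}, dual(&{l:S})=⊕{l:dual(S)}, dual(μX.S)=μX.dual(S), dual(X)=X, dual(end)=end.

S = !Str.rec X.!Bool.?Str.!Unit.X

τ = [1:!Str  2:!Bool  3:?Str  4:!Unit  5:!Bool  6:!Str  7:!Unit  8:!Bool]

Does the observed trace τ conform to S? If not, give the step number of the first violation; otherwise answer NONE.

6

[1] !Str  ✓  state: rec X.…
[2] !Bool  ✓  state: ?Str.!Unit.rec X.…
[3] ?Str  ✓  state: !Unit.rec X.…
[4] !Unit  ✓  state: rec X.…
[5] !Bool  ✓  state: ?Str.!Unit.rec X.…
[6] got !Str, protocol expects ?Str  ✗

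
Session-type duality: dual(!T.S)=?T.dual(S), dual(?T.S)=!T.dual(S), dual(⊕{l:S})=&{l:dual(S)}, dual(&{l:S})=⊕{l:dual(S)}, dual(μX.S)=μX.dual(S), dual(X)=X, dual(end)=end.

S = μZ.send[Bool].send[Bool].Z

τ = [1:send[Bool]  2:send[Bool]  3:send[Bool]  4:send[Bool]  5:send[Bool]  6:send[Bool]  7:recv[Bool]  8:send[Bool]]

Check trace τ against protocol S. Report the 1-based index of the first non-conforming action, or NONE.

7

step 1: send[Bool]  ✓  cont: send[Bool].μZ.…
step 2: send[Bool]  ✓  cont: μZ.…
step 3: send[Bool]  ✓  cont: send[Bool].μZ.…
step 4: send[Bool]  ✓  cont: μZ.…
step 5: send[Bool]  ✓  cont: send[Bool].μZ.…
step 6: send[Bool]  ✓  cont: μZ.…
step 7: got recv[Bool], protocol expects send[Bool]  ✗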